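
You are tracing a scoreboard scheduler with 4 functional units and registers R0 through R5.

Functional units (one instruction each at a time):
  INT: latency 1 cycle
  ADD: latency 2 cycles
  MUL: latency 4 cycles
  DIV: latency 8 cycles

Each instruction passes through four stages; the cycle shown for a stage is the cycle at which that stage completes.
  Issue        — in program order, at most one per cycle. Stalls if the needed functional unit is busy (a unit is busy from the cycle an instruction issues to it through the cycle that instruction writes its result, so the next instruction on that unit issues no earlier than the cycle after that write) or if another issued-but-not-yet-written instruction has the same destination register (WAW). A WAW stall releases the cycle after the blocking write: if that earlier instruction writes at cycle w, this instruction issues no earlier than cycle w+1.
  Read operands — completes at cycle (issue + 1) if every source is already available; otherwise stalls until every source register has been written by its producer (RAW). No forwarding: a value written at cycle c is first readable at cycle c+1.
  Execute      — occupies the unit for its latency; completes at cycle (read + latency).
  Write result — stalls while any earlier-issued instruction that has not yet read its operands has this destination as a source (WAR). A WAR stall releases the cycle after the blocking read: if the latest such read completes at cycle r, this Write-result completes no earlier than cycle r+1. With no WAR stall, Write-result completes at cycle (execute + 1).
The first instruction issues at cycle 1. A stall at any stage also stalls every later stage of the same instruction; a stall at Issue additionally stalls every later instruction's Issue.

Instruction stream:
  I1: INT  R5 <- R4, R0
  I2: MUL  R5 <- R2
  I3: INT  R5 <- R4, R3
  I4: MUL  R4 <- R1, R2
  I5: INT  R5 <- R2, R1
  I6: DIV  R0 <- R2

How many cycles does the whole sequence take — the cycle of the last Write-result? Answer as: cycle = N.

cycle = 27

t=1  issue I1 (INT)
t=2  I1 read-ops
t=3  I1 finished on INT
t=4  I1→R5
t=5  issue I2 (MUL)
t=6  I2 read-ops
t=10  I2 finished on MUL
t=11  I2→R5
t=12  issue I3 (INT)
t=13  I3 read-ops | issue I4 (MUL)
t=14  I3 finished on INT | I4 read-ops
t=15  I3→R5
t=16  issue I5 (INT)
t=17  I5 read-ops | issue I6 (DIV)
t=18  I4 finished on MUL | I5 finished on INT | I6 read-ops
t=19  I4→R4 | I5→R5
t=26  I6 finished on DIV
t=27  I6→R0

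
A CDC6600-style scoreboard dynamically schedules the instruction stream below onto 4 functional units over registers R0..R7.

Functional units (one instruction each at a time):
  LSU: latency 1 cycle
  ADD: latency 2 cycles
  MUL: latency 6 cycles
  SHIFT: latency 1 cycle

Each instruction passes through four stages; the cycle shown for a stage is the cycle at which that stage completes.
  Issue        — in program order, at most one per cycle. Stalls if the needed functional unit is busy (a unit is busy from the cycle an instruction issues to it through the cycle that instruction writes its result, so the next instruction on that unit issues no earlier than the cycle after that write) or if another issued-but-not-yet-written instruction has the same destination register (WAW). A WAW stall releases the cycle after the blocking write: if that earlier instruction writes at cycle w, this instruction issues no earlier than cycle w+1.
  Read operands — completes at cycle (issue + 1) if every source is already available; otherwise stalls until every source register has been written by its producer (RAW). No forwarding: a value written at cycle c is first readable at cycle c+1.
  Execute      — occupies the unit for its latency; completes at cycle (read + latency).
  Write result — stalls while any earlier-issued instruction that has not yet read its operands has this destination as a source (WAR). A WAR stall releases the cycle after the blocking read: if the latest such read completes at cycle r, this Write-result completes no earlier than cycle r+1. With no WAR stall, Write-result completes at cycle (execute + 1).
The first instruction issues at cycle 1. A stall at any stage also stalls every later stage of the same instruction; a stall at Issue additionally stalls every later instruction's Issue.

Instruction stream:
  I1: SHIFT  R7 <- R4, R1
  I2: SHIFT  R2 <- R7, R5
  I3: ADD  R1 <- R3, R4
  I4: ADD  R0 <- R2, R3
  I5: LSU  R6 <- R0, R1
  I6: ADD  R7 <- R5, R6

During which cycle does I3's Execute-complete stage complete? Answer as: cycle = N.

I1: IS=1 RO=2 EX=3 WR=4
I2: IS=5 RO=6 EX=7 WR=8  [struct: SHIFT busy until I1 writes@4]
I3: IS=6 RO=7 EX=9 WR=10
I4: IS=11 RO=12 EX=14 WR=15  [struct: ADD busy until I3 writes@10]
I5: IS=12 RO=16 EX=17 WR=18  [RAW R0: wait I4 write@15]
I6: IS=16 RO=19 EX=21 WR=22  [struct: ADD busy until I4 writes@15; RAW R6: wait I5 write@18]

cycle = 9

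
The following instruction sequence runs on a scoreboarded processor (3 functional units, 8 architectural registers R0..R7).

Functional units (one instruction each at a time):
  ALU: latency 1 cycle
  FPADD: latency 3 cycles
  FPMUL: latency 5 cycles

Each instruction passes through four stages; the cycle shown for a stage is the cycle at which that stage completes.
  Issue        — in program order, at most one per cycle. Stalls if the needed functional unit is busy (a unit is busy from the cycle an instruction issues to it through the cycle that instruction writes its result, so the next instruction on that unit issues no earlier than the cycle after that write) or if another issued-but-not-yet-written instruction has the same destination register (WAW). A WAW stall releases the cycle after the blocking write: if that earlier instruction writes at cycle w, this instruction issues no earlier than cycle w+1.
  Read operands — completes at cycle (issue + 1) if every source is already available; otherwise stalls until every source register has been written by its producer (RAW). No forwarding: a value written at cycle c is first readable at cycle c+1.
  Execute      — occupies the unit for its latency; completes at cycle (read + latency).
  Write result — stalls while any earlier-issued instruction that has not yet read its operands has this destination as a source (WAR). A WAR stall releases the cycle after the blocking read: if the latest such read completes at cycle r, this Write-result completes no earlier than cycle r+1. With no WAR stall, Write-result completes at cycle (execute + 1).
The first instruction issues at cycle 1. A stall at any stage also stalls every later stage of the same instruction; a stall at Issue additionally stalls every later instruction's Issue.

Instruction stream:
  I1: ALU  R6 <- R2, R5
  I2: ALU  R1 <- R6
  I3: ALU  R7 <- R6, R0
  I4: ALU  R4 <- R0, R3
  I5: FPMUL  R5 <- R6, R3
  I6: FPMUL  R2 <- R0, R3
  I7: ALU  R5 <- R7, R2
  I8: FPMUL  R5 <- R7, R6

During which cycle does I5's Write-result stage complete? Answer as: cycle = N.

cycle = 21

t=1  I1 issues→ALU
t=2  I1 reads
t=3  I1 exec-done
t=4  I1 writes R6
t=5  I2 issues→ALU
t=6  I2 reads
t=7  I2 exec-done
t=8  I2 writes R1
t=9  I3 issues→ALU
t=10  I3 reads
t=11  I3 exec-done
t=12  I3 writes R7
t=13  I4 issues→ALU
t=14  I4 reads | I5 issues→FPMUL
t=15  I4 exec-done | I5 reads
t=16  I4 writes R4
t=20  I5 exec-done
t=21  I5 writes R5
t=22  I6 issues→FPMUL
t=23  I6 reads | I7 issues→ALU
t=28  I6 exec-done
t=29  I6 writes R2
t=30  I7 reads
t=31  I7 exec-done
t=32  I7 writes R5
t=33  I8 issues→FPMUL
t=34  I8 reads
t=39  I8 exec-done
t=40  I8 writes R5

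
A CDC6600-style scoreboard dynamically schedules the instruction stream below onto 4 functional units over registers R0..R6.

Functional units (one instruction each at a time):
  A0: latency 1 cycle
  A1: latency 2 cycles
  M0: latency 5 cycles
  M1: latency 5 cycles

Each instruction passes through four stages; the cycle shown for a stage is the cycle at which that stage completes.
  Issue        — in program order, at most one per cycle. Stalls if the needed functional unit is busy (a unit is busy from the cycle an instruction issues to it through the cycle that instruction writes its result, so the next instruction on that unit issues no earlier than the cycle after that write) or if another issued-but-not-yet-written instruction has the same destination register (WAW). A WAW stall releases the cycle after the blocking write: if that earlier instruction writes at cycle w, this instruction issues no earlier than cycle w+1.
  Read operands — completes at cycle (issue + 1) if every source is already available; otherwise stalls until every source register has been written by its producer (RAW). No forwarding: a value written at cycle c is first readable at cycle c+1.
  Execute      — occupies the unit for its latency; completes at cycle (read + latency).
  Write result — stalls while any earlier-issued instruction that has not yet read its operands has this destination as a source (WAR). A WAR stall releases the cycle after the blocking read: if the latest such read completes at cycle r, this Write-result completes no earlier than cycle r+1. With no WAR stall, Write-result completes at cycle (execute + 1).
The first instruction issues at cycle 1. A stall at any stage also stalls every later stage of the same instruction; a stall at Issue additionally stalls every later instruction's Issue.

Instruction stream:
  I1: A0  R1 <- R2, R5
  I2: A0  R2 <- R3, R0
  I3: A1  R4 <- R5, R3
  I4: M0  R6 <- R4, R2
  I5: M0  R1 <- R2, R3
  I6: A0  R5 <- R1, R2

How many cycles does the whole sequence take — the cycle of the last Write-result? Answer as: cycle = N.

cycle = 28

[1] issue I1 (A0)
[2] I1 read-ops
[3] I1 finished on A0
[4] I1→R1
[5] issue I2 (A0)
[6] I2 read-ops | issue I3 (A1)
[7] I2 finished on A0 | I3 read-ops | issue I4 (M0)
[8] I2→R2
[9] I3 finished on A1
[10] I3→R4
[11] I4 read-ops
[16] I4 finished on M0
[17] I4→R6
[18] issue I5 (M0)
[19] I5 read-ops | issue I6 (A0)
[24] I5 finished on M0
[25] I5→R1
[26] I6 read-ops
[27] I6 finished on A0
[28] I6→R5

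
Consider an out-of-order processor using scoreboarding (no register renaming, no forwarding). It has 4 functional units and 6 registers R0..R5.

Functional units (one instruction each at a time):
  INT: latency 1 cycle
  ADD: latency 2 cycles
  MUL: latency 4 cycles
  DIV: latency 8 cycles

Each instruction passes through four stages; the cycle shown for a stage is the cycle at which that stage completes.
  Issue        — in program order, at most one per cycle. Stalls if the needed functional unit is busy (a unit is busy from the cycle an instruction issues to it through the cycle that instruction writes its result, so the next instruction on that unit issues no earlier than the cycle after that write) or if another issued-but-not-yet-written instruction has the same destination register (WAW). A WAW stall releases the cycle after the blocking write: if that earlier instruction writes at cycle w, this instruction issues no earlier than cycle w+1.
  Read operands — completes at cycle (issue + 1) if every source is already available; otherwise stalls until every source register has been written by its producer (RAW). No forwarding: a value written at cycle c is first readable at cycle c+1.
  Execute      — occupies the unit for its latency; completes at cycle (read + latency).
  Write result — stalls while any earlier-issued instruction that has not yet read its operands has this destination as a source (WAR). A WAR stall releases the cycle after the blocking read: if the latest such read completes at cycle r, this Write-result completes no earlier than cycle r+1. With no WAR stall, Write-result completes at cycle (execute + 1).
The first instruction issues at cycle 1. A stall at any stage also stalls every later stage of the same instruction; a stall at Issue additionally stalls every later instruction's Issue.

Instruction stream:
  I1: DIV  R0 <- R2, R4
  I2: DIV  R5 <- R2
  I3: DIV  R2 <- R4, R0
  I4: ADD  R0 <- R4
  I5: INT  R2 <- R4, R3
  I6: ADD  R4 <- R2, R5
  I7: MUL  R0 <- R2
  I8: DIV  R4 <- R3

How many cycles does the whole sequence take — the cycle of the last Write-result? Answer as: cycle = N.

cycle = 52

1) issue 1, read 2, done 10, write 11
2) issue 12, read 13, done 21, write 22  <struct: DIV busy until I1 writes@11>
3) issue 23, read 24, done 32, write 33  <struct: DIV busy until I2 writes@22>
4) issue 24, read 25, done 27, write 28
5) issue 34, read 35, done 36, write 37  <WAW R2: wait I3 write@33>
6) issue 35, read 38, done 40, write 41  <RAW R2: wait I5 write@37>
7) issue 36, read 38, done 42, write 43  <RAW R2: wait I5 write@37>
8) issue 42, read 43, done 51, write 52  <WAW R4: wait I6 write@41>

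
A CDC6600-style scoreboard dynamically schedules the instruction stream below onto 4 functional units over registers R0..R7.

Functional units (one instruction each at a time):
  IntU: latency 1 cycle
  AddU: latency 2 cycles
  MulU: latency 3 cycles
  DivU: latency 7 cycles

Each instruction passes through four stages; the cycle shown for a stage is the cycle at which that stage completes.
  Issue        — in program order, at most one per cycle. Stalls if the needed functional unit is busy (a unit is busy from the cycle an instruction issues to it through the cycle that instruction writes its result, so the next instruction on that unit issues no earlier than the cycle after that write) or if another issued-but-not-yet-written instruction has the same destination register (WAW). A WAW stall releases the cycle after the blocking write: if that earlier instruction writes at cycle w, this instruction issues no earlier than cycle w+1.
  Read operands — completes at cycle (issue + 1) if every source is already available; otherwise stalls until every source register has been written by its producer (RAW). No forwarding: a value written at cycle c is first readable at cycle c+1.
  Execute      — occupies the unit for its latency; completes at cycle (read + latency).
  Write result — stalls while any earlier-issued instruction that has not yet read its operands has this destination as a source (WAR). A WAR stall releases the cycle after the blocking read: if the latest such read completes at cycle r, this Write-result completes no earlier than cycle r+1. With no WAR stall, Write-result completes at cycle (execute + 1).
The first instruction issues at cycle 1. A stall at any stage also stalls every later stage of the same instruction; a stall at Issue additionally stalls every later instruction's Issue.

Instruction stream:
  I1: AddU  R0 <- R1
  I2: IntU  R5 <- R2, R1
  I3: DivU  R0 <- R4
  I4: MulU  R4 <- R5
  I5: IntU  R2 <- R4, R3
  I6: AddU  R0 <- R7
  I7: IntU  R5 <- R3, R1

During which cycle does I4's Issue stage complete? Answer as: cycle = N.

[1] I1→AddU
[2] I1 RO, I2→IntU
[3] I2 RO
[4] I1 EX, I2 EX
[5] I1 WR R0, I2 WR R5
[6] I3→DivU
[7] I3 RO, I4→MulU
[8] I4 RO, I5→IntU
[11] I4 EX
[12] I4 WR R4
[13] I5 RO
[14] I3 EX, I5 EX
[15] I3 WR R0, I5 WR R2
[16] I6→AddU
[17] I6 RO, I7→IntU
[18] I7 RO
[19] I6 EX, I7 EX
[20] I6 WR R0, I7 WR R5

cycle = 7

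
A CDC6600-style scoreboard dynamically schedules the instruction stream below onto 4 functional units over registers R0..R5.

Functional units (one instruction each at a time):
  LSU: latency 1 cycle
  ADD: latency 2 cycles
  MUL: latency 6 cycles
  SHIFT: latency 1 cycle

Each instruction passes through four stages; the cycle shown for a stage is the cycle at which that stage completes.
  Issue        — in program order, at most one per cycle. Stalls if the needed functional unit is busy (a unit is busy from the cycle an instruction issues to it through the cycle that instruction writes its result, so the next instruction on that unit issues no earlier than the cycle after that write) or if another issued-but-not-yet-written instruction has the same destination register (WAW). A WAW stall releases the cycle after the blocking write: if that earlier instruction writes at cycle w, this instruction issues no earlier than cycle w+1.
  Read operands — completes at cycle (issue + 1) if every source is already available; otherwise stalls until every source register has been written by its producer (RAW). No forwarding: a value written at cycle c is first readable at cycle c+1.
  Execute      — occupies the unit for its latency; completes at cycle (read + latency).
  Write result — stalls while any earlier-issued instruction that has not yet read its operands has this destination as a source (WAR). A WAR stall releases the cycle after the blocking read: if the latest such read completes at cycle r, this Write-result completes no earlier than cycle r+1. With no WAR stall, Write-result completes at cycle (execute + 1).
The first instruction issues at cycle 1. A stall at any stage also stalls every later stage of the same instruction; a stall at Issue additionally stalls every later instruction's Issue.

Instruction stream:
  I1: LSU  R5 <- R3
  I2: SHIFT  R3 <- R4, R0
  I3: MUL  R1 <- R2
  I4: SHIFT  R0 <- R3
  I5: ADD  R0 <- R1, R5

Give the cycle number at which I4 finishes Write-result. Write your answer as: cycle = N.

cycle = 9

t=1  I1→LSU
t=2  I1 RO, I2→SHIFT
t=3  I1 EX, I2 RO, I3→MUL
t=4  I1 WR R5, I2 EX, I3 RO
t=5  I2 WR R3
t=6  I4→SHIFT
t=7  I4 RO
t=8  I4 EX
t=9  I4 WR R0
t=10  I3 EX, I5→ADD
t=11  I3 WR R1
t=12  I5 RO
t=14  I5 EX
t=15  I5 WR R0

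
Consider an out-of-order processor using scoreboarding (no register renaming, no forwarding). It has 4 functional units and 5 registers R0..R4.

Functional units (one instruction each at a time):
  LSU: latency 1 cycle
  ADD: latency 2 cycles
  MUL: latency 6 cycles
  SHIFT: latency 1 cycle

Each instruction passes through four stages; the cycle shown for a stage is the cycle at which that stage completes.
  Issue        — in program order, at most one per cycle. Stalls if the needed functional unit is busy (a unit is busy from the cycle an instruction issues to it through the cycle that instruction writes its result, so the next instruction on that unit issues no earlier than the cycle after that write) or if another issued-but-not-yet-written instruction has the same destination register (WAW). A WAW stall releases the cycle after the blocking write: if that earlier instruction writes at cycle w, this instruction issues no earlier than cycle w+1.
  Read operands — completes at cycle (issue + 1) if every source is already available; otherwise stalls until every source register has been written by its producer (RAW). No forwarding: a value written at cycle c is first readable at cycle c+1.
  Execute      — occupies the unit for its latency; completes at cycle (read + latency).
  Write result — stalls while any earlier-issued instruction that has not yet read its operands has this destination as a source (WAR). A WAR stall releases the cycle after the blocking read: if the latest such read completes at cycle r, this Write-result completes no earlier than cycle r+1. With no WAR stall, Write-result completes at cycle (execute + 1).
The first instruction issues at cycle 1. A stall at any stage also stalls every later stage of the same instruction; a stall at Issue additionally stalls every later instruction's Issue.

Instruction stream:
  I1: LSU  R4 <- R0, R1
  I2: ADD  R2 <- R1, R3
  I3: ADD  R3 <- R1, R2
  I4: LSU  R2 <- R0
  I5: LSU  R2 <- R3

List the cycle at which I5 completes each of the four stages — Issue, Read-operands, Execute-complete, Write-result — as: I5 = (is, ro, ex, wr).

I5 = (12, 13, 14, 15)

cycle 1: I1 issues→LSU
cycle 2: I1 reads | I2 issues→ADD
cycle 3: I1 exec-done | I2 reads
cycle 4: I1 writes R4
cycle 5: I2 exec-done
cycle 6: I2 writes R2
cycle 7: I3 issues→ADD
cycle 8: I3 reads | I4 issues→LSU
cycle 9: I4 reads
cycle 10: I3 exec-done | I4 exec-done
cycle 11: I3 writes R3 | I4 writes R2
cycle 12: I5 issues→LSU
cycle 13: I5 reads
cycle 14: I5 exec-done
cycle 15: I5 writes R2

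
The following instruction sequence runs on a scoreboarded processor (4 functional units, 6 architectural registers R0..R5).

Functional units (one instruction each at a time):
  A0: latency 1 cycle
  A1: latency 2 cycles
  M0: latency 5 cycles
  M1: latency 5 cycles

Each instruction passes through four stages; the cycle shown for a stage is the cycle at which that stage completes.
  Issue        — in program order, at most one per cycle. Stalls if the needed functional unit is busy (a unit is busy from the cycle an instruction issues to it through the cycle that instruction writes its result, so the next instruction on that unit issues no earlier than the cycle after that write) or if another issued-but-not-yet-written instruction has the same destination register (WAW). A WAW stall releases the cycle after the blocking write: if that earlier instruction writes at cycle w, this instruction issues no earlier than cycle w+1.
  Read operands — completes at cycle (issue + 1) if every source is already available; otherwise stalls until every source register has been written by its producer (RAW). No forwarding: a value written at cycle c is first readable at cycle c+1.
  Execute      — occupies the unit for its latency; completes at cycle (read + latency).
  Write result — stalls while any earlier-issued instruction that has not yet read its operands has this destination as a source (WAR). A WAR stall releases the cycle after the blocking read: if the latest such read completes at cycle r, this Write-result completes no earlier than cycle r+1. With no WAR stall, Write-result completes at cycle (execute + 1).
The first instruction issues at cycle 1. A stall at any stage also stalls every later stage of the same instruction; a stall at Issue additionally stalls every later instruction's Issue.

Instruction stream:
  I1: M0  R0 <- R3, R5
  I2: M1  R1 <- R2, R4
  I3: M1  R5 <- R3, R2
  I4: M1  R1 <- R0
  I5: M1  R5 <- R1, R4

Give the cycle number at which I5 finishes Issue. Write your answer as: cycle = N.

cycle = 26

I1 -> (1, 2, 7, 8)
I2 -> (2, 3, 8, 9)
I3 -> (10, 11, 16, 17)  // struct: M1 busy until I2 writes@9
I4 -> (18, 19, 24, 25)  // struct: M1 busy until I3 writes@17
I5 -> (26, 27, 32, 33)  // struct: M1 busy until I4 writes@25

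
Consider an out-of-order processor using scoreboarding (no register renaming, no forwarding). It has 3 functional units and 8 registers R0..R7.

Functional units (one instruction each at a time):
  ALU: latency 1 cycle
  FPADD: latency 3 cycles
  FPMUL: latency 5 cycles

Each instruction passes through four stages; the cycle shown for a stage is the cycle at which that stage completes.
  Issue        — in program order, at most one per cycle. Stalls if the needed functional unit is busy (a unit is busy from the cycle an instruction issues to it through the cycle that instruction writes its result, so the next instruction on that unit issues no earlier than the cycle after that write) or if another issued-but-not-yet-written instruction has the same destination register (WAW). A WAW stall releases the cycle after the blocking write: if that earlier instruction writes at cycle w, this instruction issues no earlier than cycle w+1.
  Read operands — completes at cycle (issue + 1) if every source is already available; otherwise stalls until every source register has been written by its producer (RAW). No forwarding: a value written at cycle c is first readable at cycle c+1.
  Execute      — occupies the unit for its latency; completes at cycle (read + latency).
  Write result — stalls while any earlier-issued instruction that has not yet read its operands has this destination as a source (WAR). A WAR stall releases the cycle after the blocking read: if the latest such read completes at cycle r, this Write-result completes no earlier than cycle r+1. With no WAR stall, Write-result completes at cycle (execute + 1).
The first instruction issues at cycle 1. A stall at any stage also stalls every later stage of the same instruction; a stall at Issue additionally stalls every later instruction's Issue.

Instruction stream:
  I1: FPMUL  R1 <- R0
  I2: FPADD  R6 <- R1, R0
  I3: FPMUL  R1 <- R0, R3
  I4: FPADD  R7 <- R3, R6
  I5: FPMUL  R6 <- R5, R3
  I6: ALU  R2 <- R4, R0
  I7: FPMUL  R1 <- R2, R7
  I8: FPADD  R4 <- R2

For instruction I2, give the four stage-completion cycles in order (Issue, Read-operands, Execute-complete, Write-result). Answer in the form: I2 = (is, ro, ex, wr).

1) issue 1, read 2, done 7, write 8
2) issue 2, read 9, done 12, write 13  <RAW R1: wait I1 write@8>
3) issue 9, read 10, done 15, write 16  <struct: FPMUL busy until I1 writes@8>
4) issue 14, read 15, done 18, write 19  <struct: FPADD busy until I2 writes@13>
5) issue 17, read 18, done 23, write 24  <struct: FPMUL busy until I3 writes@16>
6) issue 18, read 19, done 20, write 21
7) issue 25, read 26, done 31, write 32  <struct: FPMUL busy until I5 writes@24>
8) issue 26, read 27, done 30, write 31

I2 = (2, 9, 12, 13)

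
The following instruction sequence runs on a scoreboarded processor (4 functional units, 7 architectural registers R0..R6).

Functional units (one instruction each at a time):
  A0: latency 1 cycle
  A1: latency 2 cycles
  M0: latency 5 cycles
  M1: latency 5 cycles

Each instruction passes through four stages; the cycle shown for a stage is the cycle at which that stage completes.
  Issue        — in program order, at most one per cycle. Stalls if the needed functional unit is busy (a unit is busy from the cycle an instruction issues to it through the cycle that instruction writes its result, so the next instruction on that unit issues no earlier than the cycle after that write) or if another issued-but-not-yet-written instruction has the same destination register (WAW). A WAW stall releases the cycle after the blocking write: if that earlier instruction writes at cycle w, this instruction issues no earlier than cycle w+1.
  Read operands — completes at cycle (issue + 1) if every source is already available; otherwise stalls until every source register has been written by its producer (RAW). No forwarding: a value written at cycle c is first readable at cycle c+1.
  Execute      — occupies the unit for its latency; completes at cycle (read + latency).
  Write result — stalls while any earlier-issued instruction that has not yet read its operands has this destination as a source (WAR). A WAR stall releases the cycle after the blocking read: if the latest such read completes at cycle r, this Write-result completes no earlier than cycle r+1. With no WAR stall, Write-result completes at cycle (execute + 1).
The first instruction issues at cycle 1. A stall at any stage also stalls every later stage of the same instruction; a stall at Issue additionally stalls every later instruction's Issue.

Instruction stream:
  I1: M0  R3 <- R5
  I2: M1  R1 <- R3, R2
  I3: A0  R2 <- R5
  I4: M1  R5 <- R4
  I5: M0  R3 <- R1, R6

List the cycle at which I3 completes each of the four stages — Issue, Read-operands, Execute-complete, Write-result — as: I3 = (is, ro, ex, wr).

I1  is:1  ro:2  ex:7  wr:8
I2  is:2  ro:9  ex:14  wr:15  — RAW R3: wait I1 write@8
I3  is:3  ro:4  ex:5  wr:10  — WAR R2: wait I2 read@9
I4  is:16  ro:17  ex:22  wr:23  — struct: M1 busy until I2 writes@15
I5  is:17  ro:18  ex:23  wr:24

I3 = (3, 4, 5, 10)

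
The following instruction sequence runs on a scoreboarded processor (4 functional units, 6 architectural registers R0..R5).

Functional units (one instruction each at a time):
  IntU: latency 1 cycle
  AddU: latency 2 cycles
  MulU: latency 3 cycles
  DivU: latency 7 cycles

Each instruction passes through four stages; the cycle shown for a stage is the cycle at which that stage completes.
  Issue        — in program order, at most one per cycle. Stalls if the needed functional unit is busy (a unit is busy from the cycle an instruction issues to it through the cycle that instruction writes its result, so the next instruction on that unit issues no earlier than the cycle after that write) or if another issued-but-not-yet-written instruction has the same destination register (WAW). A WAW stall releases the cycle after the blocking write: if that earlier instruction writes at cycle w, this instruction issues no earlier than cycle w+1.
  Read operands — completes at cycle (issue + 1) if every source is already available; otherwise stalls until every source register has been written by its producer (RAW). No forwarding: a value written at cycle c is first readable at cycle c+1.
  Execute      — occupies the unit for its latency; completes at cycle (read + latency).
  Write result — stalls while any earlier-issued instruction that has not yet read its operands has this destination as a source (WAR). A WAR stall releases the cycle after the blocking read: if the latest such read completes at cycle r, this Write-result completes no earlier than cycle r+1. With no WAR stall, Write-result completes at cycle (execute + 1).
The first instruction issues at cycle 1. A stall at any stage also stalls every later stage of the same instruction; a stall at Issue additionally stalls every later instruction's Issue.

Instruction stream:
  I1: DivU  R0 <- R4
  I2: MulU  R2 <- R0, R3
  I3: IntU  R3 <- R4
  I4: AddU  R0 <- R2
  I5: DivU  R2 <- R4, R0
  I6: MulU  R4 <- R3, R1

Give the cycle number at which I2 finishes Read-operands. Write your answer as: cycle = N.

cycle = 11

I1 -> (1, 2, 9, 10)
I2 -> (2, 11, 14, 15)  // RAW R0: wait I1 write@10
I3 -> (3, 4, 5, 12)  // WAR R3: wait I2 read@11
I4 -> (11, 16, 18, 19)  // WAW R0: wait I1 write@10, RAW R2: wait I2 write@15
I5 -> (16, 20, 27, 28)  // WAW R2: wait I2 write@15, RAW R0: wait I4 write@19
I6 -> (17, 18, 21, 22)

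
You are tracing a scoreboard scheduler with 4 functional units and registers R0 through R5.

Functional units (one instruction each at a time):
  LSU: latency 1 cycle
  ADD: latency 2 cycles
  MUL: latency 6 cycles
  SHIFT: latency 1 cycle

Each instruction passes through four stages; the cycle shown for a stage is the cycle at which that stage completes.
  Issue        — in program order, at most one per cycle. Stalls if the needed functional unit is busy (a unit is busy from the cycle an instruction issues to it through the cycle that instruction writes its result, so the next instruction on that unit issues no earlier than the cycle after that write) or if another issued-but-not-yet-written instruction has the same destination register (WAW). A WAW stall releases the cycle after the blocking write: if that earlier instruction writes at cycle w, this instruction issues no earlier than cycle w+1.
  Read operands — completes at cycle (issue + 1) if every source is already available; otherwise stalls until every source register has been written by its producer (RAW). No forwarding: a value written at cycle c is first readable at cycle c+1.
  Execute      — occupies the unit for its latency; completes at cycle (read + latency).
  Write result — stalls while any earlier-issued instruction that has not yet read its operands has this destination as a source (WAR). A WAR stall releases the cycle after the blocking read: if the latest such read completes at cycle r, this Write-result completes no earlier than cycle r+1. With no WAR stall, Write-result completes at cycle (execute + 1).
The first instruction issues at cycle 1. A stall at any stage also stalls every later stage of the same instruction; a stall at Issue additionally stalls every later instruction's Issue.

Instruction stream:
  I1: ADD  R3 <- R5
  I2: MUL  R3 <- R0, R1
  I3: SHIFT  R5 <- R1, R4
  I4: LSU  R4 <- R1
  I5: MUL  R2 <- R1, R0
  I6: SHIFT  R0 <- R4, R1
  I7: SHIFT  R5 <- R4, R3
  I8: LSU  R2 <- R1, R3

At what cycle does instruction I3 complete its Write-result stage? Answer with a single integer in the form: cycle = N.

cycle = 10

[I1] 1/2/4/5
[I2] 6/7/13/14  (WAW R3: wait I1 write@5)
[I3] 7/8/9/10
[I4] 8/9/10/11
[I5] 15/16/22/23  (struct: MUL busy until I2 writes@14)
[I6] 16/17/18/19
[I7] 20/21/22/23  (struct: SHIFT busy until I6 writes@19)
[I8] 24/25/26/27  (WAW R2: wait I5 write@23)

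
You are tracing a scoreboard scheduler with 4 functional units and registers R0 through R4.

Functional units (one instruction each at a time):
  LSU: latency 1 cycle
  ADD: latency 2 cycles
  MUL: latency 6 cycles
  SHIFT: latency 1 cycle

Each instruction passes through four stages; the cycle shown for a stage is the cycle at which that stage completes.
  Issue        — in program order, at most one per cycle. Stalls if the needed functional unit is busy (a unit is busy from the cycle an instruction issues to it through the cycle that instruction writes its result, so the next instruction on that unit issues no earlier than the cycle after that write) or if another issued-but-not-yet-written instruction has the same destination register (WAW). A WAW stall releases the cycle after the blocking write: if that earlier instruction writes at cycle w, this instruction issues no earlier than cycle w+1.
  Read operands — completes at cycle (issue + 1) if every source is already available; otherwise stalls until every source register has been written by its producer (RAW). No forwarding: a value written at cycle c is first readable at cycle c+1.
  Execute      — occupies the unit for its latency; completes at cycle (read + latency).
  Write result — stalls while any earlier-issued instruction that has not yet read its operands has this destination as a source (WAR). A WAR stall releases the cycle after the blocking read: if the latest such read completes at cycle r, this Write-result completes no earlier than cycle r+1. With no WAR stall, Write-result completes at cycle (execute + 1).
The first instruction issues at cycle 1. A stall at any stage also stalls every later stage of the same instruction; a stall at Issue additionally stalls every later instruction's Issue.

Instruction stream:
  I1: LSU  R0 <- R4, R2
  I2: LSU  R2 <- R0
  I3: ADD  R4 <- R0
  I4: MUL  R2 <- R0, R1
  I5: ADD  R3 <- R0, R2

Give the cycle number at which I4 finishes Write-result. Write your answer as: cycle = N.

I1 -> (1, 2, 3, 4)
I2 -> (5, 6, 7, 8)  // struct: LSU busy until I1 writes@4
I3 -> (6, 7, 9, 10)
I4 -> (9, 10, 16, 17)  // WAW R2: wait I2 write@8
I5 -> (11, 18, 20, 21)  // struct: ADD busy until I3 writes@10, RAW R2: wait I4 write@17

cycle = 17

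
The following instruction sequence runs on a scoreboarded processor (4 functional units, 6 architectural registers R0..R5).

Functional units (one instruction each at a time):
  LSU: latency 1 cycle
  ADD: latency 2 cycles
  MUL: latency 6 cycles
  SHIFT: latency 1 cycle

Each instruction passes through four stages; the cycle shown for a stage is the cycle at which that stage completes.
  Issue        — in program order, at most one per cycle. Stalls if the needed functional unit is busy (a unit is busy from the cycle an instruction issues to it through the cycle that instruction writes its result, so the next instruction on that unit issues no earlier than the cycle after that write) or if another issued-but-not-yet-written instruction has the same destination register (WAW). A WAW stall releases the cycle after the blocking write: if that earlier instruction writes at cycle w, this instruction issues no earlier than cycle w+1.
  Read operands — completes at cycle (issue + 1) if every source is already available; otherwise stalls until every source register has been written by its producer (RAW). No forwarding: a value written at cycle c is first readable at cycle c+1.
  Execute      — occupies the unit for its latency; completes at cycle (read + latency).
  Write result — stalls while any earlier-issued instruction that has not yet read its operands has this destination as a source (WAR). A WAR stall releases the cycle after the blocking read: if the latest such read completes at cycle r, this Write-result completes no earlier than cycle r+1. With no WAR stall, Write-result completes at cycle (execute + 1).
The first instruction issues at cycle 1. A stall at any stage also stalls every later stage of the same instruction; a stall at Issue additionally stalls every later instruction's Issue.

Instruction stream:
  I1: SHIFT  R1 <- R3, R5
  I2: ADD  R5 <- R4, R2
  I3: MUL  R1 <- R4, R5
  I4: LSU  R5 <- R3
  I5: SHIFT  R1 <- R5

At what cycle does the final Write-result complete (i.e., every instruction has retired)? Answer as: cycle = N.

cycle = 18

I1  is:1  ro:2  ex:3  wr:4
I2  is:2  ro:3  ex:5  wr:6
I3  is:5  ro:7  ex:13  wr:14  — WAW R1: wait I1 write@4, RAW R5: wait I2 write@6
I4  is:7  ro:8  ex:9  wr:10  — WAW R5: wait I2 write@6
I5  is:15  ro:16  ex:17  wr:18  — WAW R1: wait I3 write@14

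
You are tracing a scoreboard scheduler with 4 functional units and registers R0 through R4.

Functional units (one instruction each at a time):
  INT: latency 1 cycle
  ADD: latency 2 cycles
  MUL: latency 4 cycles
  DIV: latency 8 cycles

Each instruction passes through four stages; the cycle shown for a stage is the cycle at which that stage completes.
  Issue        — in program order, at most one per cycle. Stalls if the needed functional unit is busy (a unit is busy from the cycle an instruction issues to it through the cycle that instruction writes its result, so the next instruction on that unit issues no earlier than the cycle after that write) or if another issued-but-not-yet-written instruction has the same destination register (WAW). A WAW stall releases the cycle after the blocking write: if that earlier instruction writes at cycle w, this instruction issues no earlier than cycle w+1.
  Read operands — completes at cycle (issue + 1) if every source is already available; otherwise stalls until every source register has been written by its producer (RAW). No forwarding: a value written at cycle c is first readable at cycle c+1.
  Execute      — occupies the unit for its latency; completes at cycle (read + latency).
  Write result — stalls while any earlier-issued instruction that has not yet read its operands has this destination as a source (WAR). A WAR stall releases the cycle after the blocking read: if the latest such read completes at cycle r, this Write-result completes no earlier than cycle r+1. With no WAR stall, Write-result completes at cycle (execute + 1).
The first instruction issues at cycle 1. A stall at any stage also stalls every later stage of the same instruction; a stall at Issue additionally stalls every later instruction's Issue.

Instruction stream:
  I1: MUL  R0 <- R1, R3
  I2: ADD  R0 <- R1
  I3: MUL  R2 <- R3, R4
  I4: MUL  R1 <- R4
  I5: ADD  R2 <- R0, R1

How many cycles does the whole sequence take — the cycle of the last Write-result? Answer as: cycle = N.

t=1  I1 issues→MUL
t=2  I1 reads
t=6  I1 exec-done
t=7  I1 writes R0
t=8  I2 issues→ADD
t=9  I2 reads · I3 issues→MUL
t=10  I3 reads
t=11  I2 exec-done
t=12  I2 writes R0
t=14  I3 exec-done
t=15  I3 writes R2
t=16  I4 issues→MUL
t=17  I4 reads · I5 issues→ADD
t=21  I4 exec-done
t=22  I4 writes R1
t=23  I5 reads
t=25  I5 exec-done
t=26  I5 writes R2

cycle = 26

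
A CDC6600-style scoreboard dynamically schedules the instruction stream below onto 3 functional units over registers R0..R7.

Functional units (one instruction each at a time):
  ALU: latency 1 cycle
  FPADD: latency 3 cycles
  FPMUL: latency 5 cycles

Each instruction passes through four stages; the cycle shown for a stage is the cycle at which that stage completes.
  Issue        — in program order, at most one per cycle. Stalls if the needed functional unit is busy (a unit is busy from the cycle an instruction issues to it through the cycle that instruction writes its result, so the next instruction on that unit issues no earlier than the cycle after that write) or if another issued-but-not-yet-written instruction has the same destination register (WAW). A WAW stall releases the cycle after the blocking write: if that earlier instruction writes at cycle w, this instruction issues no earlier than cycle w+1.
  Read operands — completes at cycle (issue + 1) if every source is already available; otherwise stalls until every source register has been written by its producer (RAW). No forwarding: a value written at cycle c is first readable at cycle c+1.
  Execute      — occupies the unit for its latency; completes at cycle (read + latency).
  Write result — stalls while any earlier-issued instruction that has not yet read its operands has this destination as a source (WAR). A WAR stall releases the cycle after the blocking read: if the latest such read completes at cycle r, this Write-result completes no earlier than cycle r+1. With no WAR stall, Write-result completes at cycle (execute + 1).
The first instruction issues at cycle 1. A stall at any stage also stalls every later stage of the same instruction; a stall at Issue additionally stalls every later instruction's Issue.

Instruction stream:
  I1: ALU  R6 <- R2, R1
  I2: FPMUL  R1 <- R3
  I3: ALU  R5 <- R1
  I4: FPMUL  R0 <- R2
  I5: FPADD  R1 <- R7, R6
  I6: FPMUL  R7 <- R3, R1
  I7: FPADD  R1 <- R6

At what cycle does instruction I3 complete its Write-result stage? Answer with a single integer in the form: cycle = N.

[1] I1 issues→ALU
[2] I1 reads · I2 issues→FPMUL
[3] I1 exec-done · I2 reads
[4] I1 writes R6
[5] I3 issues→ALU
[8] I2 exec-done
[9] I2 writes R1
[10] I3 reads · I4 issues→FPMUL
[11] I3 exec-done · I4 reads · I5 issues→FPADD
[12] I3 writes R5 · I5 reads
[15] I5 exec-done
[16] I4 exec-done · I5 writes R1
[17] I4 writes R0
[18] I6 issues→FPMUL
[19] I6 reads · I7 issues→FPADD
[20] I7 reads
[23] I7 exec-done
[24] I6 exec-done · I7 writes R1
[25] I6 writes R7

cycle = 12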